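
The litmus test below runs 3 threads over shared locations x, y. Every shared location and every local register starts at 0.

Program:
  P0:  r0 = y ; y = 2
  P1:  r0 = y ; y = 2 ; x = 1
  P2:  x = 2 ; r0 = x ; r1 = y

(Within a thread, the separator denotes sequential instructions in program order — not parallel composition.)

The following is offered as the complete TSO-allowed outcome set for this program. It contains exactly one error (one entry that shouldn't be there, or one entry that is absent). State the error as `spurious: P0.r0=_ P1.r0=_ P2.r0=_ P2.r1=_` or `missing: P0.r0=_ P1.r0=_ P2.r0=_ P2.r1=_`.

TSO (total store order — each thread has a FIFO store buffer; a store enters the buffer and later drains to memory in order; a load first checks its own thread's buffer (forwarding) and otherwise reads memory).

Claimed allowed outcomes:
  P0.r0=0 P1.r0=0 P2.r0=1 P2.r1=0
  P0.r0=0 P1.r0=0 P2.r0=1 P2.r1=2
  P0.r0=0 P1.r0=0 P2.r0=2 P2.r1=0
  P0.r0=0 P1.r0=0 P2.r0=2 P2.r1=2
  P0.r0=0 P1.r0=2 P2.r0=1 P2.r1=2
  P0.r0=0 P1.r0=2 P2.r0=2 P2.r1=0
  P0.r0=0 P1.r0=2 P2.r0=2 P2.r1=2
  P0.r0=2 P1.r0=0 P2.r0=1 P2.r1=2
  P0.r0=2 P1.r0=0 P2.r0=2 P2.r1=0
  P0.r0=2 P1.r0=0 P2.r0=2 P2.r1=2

outcome vector order: (P0.r0,P1.r0,P2.r0,P2.r1)
under TSO → 0012 0020 0022 0212 0220 0222 2012 2020 2022
claimed∖TSO = {0010}

spurious: P0.r0=0 P1.r0=0 P2.r0=1 P2.r1=0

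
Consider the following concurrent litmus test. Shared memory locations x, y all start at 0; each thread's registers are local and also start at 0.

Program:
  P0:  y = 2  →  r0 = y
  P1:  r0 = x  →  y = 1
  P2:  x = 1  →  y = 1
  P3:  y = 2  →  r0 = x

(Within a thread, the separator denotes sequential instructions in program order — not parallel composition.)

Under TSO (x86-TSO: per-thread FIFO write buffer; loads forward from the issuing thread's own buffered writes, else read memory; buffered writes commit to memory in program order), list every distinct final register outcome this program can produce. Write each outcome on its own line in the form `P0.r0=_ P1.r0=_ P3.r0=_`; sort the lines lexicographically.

outcome vector order: (P0.r0,P1.r0,P3.r0)
|TSO outcomes| = 8

P0.r0=1 P1.r0=0 P3.r0=0
P0.r0=1 P1.r0=0 P3.r0=1
P0.r0=1 P1.r0=1 P3.r0=0
P0.r0=1 P1.r0=1 P3.r0=1
P0.r0=2 P1.r0=0 P3.r0=0
P0.r0=2 P1.r0=0 P3.r0=1
P0.r0=2 P1.r0=1 P3.r0=0
P0.r0=2 P1.r0=1 P3.r0=1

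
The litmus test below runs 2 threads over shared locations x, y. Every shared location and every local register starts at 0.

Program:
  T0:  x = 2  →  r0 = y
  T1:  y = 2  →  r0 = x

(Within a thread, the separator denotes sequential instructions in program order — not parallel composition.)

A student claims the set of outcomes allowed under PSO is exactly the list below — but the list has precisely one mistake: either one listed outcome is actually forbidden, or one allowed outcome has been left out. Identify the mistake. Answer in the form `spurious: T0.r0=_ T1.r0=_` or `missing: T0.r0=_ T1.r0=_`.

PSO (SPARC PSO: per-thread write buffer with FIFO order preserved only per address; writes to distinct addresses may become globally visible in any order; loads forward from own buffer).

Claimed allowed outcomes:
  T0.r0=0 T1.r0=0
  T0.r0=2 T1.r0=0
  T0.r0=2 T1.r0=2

missing: T0.r0=0 T1.r0=2

outcome vector order: (T0.r0,T1.r0)
under PSO → 00; 02; 20; 22
PSO∖claimed = {02}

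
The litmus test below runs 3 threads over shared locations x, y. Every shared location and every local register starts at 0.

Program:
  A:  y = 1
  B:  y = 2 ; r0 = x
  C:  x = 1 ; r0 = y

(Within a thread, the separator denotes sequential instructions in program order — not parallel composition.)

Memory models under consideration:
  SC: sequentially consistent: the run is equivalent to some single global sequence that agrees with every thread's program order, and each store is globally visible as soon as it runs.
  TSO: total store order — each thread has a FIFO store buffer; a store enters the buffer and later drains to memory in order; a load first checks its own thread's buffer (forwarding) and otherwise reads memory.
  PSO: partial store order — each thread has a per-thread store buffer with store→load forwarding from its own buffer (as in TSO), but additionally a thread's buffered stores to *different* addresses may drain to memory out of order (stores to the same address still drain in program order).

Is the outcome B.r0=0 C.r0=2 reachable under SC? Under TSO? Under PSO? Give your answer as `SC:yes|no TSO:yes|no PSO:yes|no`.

outcome vector order: (B.r0,C.r0)
under SC → (0,1); (0,2); (1,0); (1,1); (1,2)
under TSO → (0,0); (0,1); (0,2); (1,0); (1,1); (1,2)
under PSO → (0,0); (0,1); (0,2); (1,0); (1,1); (1,2)
target (0,2) ∈ {SC,TSO,PSO}

SC:yes TSO:yes PSO:yes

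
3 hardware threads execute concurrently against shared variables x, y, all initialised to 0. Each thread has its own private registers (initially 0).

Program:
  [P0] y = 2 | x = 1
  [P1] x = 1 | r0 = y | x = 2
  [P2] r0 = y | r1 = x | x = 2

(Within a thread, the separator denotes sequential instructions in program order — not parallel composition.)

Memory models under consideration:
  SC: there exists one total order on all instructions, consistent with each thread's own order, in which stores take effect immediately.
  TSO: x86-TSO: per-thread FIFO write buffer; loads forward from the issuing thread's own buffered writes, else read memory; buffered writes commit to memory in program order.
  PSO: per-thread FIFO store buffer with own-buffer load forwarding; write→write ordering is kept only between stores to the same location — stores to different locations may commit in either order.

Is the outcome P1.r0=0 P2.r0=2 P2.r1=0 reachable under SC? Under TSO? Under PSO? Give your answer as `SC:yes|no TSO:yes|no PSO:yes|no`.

outcome vector order: (P1.r0,P2.r0,P2.r1)
SC: 11 outcomes — {0/0/0 0/0/1 0/0/2 0/2/1 0/2/2 2/0/0 2/0/1 2/0/2 2/2/0 2/2/1 2/2/2}
TSO: 12 outcomes — {0/0/0 0/0/1 0/0/2 0/2/0 0/2/1 0/2/2 2/0/0 2/0/1 2/0/2 2/2/0 2/2/1 2/2/2}
PSO: 12 outcomes — {0/0/0 0/0/1 0/0/2 0/2/0 0/2/1 0/2/2 2/0/0 2/0/1 2/0/2 2/2/0 2/2/1 2/2/2}
target 0/2/0 ∈ {TSO,PSO}

SC:no TSO:yes PSO:yes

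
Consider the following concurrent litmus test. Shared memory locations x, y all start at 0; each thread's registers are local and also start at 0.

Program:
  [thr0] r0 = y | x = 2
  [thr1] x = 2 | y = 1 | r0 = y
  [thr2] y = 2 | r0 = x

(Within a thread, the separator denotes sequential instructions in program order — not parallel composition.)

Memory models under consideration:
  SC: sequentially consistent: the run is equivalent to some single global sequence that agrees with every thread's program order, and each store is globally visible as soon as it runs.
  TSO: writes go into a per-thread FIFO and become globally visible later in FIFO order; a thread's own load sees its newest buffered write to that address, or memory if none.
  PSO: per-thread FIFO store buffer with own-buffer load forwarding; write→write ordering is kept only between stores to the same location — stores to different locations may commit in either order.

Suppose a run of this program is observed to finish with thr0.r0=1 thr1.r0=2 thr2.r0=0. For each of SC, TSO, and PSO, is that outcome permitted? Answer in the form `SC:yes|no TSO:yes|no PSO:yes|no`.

SC:no TSO:yes PSO:yes

outcome vector order: (thr0.r0,thr1.r0,thr2.r0)
SC: 9 outcomes — {<0 1 0>, <0 1 2>, <0 2 2>, <1 1 0>, <1 1 2>, <1 2 2>, <2 1 0>, <2 1 2>, <2 2 2>}
TSO: 12 outcomes — {<0 1 0>, <0 1 2>, <0 2 0>, <0 2 2>, <1 1 0>, <1 1 2>, <1 2 0>, <1 2 2>, <2 1 0>, <2 1 2>, <2 2 0>, <2 2 2>}
PSO: 12 outcomes — {<0 1 0>, <0 1 2>, <0 2 0>, <0 2 2>, <1 1 0>, <1 1 2>, <1 2 0>, <1 2 2>, <2 1 0>, <2 1 2>, <2 2 0>, <2 2 2>}
target <1 2 0> ∈ {TSO,PSO}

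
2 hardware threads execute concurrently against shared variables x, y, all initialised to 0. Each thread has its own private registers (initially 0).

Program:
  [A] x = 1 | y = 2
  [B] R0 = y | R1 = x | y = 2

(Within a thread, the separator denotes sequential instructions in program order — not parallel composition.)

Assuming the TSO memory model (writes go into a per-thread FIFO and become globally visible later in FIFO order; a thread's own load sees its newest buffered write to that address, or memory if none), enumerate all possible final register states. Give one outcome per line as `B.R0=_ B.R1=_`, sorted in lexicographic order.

outcome vector order: (B.R0,B.R1)
|TSO outcomes| = 3

B.R0=0 B.R1=0
B.R0=0 B.R1=1
B.R0=2 B.R1=1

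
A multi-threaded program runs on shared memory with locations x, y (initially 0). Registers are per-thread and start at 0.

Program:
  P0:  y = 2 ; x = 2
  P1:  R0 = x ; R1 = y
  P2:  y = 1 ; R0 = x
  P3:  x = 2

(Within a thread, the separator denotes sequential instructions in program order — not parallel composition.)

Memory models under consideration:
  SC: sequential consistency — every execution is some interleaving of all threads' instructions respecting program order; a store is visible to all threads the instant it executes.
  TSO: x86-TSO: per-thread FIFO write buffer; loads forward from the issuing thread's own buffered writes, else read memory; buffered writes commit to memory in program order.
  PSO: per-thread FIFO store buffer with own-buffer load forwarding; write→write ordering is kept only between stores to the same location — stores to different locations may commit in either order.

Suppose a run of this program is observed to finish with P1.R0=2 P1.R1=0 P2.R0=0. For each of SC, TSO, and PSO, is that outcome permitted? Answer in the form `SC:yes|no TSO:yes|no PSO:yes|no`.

SC:no TSO:yes PSO:yes

outcome vector order: (P1.R0,P1.R1,P2.R0)
under SC → <0 0 0>, <0 0 2>, <0 1 0>, <0 1 2>, <0 2 0>, <0 2 2>, <2 0 2>, <2 1 0>, <2 1 2>, <2 2 0>, <2 2 2>
under TSO → <0 0 0>, <0 0 2>, <0 1 0>, <0 1 2>, <0 2 0>, <0 2 2>, <2 0 0>, <2 0 2>, <2 1 0>, <2 1 2>, <2 2 0>, <2 2 2>
under PSO → <0 0 0>, <0 0 2>, <0 1 0>, <0 1 2>, <0 2 0>, <0 2 2>, <2 0 0>, <2 0 2>, <2 1 0>, <2 1 2>, <2 2 0>, <2 2 2>
target <2 0 0> ∈ {TSO,PSO}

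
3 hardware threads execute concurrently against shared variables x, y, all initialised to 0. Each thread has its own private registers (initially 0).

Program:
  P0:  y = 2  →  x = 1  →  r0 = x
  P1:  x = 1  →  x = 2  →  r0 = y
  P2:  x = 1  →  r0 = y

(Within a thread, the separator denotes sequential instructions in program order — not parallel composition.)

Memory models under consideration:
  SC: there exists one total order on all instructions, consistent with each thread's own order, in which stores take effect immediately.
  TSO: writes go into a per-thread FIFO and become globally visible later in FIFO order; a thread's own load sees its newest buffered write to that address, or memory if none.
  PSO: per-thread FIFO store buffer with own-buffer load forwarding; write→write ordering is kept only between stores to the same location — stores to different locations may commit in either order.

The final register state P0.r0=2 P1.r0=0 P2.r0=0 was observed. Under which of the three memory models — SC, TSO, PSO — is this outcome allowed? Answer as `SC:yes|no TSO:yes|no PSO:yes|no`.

SC:no TSO:yes PSO:yes

outcome vector order: (P0.r0,P1.r0,P2.r0)
under SC → (1,0,0) (1,0,2) (1,2,0) (1,2,2) (2,2,0) (2,2,2)
under TSO → (1,0,0) (1,0,2) (1,2,0) (1,2,2) (2,0,0) (2,0,2) (2,2,0) (2,2,2)
under PSO → (1,0,0) (1,0,2) (1,2,0) (1,2,2) (2,0,0) (2,0,2) (2,2,0) (2,2,2)
target (2,0,0) ∈ {TSO,PSO}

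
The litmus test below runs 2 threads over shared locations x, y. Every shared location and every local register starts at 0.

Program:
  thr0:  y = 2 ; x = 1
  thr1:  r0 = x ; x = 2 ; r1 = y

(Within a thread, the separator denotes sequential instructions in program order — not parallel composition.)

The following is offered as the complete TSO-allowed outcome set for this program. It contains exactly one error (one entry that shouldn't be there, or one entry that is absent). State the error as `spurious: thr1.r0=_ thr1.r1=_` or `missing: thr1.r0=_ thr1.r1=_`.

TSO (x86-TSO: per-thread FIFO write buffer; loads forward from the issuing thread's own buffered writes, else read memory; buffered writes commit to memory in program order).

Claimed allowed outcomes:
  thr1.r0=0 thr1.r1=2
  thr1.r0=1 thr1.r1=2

outcome vector order: (thr1.r0,thr1.r1)
TSO (3): 00; 02; 12
TSO∖claimed = {00}

missing: thr1.r0=0 thr1.r1=0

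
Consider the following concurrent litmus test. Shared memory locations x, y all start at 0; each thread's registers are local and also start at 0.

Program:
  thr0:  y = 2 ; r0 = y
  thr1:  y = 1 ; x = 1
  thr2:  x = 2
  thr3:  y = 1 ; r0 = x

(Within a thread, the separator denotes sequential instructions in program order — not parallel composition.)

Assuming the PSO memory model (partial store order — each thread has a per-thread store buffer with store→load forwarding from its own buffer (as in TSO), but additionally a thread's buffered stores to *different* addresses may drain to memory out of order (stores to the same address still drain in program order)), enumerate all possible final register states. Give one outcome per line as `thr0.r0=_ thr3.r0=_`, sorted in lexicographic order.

outcome vector order: (thr0.r0,thr3.r0)
|PSO outcomes| = 6

thr0.r0=1 thr3.r0=0
thr0.r0=1 thr3.r0=1
thr0.r0=1 thr3.r0=2
thr0.r0=2 thr3.r0=0
thr0.r0=2 thr3.r0=1
thr0.r0=2 thr3.r0=2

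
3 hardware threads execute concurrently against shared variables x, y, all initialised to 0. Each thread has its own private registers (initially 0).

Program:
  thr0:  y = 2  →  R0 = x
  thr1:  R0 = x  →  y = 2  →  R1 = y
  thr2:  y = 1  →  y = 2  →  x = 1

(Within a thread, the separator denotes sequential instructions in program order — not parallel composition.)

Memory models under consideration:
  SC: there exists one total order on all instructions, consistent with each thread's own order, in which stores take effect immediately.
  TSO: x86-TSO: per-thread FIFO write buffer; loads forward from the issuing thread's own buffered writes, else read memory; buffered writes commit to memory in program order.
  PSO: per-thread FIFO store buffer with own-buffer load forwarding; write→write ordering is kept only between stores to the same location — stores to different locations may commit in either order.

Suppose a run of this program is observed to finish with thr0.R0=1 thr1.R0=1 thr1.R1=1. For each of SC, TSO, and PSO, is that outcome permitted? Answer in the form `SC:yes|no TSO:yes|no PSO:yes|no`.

SC:no TSO:no PSO:yes

outcome vector order: (thr0.R0,thr1.R0,thr1.R1)
SC: 6 outcomes — {001; 002; 012; 101; 102; 112}
TSO: 6 outcomes — {001; 002; 012; 101; 102; 112}
PSO: 8 outcomes — {001; 002; 011; 012; 101; 102; 111; 112}
target 111 ∈ {PSO}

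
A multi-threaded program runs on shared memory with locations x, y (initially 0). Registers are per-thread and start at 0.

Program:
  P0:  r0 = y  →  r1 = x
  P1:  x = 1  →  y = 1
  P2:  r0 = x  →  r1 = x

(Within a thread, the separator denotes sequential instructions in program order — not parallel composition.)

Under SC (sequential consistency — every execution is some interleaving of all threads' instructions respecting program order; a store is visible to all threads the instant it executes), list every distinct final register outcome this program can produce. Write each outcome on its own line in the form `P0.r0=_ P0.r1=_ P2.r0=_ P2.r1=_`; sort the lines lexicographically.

P0.r0=0 P0.r1=0 P2.r0=0 P2.r1=0
P0.r0=0 P0.r1=0 P2.r0=0 P2.r1=1
P0.r0=0 P0.r1=0 P2.r0=1 P2.r1=1
P0.r0=0 P0.r1=1 P2.r0=0 P2.r1=0
P0.r0=0 P0.r1=1 P2.r0=0 P2.r1=1
P0.r0=0 P0.r1=1 P2.r0=1 P2.r1=1
P0.r0=1 P0.r1=1 P2.r0=0 P2.r1=0
P0.r0=1 P0.r1=1 P2.r0=0 P2.r1=1
P0.r0=1 P0.r1=1 P2.r0=1 P2.r1=1

outcome vector order: (P0.r0,P0.r1,P2.r0,P2.r1)
|SC outcomes| = 9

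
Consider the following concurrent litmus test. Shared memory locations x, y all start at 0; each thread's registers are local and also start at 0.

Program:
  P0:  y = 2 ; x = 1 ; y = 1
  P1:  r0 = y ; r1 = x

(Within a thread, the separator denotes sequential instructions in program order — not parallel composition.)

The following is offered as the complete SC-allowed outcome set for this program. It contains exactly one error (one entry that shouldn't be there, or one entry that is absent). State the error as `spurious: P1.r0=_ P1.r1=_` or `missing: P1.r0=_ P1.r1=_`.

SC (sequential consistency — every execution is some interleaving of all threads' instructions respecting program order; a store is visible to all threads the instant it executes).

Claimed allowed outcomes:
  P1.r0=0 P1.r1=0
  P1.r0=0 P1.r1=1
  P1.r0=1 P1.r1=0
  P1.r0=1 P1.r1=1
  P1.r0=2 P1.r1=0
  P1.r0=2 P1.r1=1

spurious: P1.r0=1 P1.r1=0

outcome vector order: (P1.r0,P1.r1)
SC (5): 00 01 11 20 21
claimed∖SC = {10}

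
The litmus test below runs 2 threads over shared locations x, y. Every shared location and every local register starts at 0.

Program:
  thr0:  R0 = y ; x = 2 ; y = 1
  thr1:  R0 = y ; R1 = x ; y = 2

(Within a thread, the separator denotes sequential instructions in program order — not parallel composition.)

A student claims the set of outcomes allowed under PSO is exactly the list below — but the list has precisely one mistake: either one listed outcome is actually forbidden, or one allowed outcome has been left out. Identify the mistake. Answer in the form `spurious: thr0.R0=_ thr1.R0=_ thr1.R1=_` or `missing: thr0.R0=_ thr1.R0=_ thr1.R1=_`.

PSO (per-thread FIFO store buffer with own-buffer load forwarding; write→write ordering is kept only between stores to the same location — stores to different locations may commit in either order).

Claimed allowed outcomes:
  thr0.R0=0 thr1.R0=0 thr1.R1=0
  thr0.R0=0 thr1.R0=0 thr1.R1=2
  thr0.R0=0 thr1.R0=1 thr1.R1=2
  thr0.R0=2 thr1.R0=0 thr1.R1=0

missing: thr0.R0=0 thr1.R0=1 thr1.R1=0

outcome vector order: (thr0.R0,thr1.R0,thr1.R1)
under PSO → 0/0/0; 0/0/2; 0/1/0; 0/1/2; 2/0/0
PSO∖claimed = {0/1/0}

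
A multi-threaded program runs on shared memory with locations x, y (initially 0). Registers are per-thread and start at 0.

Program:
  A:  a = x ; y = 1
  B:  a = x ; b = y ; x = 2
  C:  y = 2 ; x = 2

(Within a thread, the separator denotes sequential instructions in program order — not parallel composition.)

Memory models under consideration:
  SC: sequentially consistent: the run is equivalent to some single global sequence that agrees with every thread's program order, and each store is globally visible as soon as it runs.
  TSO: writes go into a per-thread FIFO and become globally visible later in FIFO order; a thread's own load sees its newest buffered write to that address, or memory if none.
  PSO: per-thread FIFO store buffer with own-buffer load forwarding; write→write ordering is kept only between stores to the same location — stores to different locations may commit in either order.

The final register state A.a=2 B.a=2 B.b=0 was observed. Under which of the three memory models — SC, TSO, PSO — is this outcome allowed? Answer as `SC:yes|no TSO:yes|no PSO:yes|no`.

outcome vector order: (A.a,B.a,B.b)
under SC → 0/0/0 0/0/1 0/0/2 0/2/1 0/2/2 2/0/0 2/0/1 2/0/2 2/2/1 2/2/2
under TSO → 0/0/0 0/0/1 0/0/2 0/2/1 0/2/2 2/0/0 2/0/1 2/0/2 2/2/1 2/2/2
under PSO → 0/0/0 0/0/1 0/0/2 0/2/0 0/2/1 0/2/2 2/0/0 2/0/1 2/0/2 2/2/0 2/2/1 2/2/2
target 2/2/0 ∈ {PSO}

SC:no TSO:no PSO:yes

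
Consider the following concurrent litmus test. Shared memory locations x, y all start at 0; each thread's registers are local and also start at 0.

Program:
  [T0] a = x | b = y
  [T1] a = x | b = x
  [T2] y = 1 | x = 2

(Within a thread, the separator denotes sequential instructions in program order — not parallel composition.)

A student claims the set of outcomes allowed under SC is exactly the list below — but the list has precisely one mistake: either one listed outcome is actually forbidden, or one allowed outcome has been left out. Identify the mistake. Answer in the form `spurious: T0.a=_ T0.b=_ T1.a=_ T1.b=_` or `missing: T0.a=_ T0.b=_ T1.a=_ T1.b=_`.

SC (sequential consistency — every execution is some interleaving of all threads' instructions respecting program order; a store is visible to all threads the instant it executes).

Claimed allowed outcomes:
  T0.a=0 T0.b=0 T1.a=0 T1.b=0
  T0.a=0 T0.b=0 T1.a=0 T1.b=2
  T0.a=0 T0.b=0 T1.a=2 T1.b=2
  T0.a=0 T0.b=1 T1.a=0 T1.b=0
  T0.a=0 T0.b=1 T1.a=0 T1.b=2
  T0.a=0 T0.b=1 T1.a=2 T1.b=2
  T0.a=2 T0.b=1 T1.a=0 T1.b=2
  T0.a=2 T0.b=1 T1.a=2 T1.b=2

outcome vector order: (T0.a,T0.b,T1.a,T1.b)
[SC] allowed = {0000; 0002; 0022; 0100; 0102; 0122; 2100; 2102; 2122}
SC∖claimed = {2100}

missing: T0.a=2 T0.b=1 T1.a=0 T1.b=0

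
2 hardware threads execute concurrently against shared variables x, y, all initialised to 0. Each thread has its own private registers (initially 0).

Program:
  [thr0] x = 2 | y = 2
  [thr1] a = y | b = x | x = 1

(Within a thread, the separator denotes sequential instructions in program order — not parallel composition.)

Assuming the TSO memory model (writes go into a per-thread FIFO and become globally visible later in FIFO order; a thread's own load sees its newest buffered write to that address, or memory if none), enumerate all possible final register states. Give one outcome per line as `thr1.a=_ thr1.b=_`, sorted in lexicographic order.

outcome vector order: (thr1.a,thr1.b)
|TSO outcomes| = 3

thr1.a=0 thr1.b=0
thr1.a=0 thr1.b=2
thr1.a=2 thr1.b=2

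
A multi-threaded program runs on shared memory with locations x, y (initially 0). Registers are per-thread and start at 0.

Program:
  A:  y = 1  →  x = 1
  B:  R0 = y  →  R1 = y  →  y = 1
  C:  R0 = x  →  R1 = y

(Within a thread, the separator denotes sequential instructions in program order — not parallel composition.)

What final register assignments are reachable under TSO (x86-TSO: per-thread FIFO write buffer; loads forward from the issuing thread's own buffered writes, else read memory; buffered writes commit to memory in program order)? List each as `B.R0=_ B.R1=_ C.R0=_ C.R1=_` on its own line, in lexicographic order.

B.R0=0 B.R1=0 C.R0=0 C.R1=0
B.R0=0 B.R1=0 C.R0=0 C.R1=1
B.R0=0 B.R1=0 C.R0=1 C.R1=1
B.R0=0 B.R1=1 C.R0=0 C.R1=0
B.R0=0 B.R1=1 C.R0=0 C.R1=1
B.R0=0 B.R1=1 C.R0=1 C.R1=1
B.R0=1 B.R1=1 C.R0=0 C.R1=0
B.R0=1 B.R1=1 C.R0=0 C.R1=1
B.R0=1 B.R1=1 C.R0=1 C.R1=1

outcome vector order: (B.R0,B.R1,C.R0,C.R1)
|TSO outcomes| = 9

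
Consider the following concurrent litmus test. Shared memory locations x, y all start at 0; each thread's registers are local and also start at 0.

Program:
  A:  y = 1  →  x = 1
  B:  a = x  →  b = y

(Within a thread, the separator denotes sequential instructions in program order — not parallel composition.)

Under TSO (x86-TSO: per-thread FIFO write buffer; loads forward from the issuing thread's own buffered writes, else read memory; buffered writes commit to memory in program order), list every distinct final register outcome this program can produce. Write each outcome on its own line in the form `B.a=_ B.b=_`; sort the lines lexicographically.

B.a=0 B.b=0
B.a=0 B.b=1
B.a=1 B.b=1

outcome vector order: (B.a,B.b)
|TSO outcomes| = 3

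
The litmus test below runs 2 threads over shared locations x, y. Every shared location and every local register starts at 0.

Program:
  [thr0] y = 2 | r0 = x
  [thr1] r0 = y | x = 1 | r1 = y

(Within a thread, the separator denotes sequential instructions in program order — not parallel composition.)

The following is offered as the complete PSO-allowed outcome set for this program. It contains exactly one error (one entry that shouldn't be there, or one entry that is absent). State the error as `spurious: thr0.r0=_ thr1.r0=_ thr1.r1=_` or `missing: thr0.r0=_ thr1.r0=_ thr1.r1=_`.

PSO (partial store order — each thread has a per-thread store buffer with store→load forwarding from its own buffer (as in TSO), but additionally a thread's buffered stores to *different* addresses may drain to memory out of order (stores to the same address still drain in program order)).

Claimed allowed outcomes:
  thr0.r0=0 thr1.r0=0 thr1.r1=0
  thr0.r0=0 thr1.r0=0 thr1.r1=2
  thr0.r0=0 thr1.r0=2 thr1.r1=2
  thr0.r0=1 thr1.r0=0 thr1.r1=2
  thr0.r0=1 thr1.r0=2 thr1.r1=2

outcome vector order: (thr0.r0,thr1.r0,thr1.r1)
[PSO] allowed = {0/0/0, 0/0/2, 0/2/2, 1/0/0, 1/0/2, 1/2/2}
PSO∖claimed = {1/0/0}

missing: thr0.r0=1 thr1.r0=0 thr1.r1=0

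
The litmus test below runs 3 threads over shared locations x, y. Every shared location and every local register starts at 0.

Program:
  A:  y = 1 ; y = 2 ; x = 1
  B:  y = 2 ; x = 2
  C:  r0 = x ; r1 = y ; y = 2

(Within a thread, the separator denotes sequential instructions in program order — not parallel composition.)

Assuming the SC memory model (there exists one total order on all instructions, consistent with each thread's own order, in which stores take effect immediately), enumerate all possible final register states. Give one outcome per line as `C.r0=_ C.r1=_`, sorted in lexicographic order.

C.r0=0 C.r1=0
C.r0=0 C.r1=1
C.r0=0 C.r1=2
C.r0=1 C.r1=2
C.r0=2 C.r1=1
C.r0=2 C.r1=2

outcome vector order: (C.r0,C.r1)
|SC outcomes| = 6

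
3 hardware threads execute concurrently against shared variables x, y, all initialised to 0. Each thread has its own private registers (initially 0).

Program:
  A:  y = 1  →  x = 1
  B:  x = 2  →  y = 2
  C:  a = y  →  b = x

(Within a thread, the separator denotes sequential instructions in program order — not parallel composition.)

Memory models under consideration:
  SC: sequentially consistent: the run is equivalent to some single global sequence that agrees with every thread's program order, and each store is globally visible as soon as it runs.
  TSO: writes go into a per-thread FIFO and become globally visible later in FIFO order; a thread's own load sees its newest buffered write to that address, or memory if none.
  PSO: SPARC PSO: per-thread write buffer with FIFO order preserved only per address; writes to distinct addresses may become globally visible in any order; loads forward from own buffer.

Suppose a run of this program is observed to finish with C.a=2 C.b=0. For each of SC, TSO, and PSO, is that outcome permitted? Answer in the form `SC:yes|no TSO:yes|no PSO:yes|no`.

SC:no TSO:no PSO:yes

outcome vector order: (C.a,C.b)
[SC] allowed = {<0 0>, <0 1>, <0 2>, <1 0>, <1 1>, <1 2>, <2 1>, <2 2>}
[TSO] allowed = {<0 0>, <0 1>, <0 2>, <1 0>, <1 1>, <1 2>, <2 1>, <2 2>}
[PSO] allowed = {<0 0>, <0 1>, <0 2>, <1 0>, <1 1>, <1 2>, <2 0>, <2 1>, <2 2>}
target <2 0> ∈ {PSO}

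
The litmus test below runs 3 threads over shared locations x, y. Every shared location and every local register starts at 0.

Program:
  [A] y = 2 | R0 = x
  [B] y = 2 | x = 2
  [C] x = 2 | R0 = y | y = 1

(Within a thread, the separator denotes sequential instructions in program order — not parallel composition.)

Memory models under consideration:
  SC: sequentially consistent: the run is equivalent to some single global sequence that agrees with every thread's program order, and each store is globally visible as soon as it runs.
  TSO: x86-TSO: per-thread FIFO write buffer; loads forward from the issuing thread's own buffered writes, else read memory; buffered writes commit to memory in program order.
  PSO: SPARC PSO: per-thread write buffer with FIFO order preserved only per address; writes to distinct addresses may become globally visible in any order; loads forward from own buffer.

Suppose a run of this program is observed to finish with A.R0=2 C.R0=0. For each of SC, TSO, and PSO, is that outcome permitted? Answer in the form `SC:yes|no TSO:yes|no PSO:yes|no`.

SC:yes TSO:yes PSO:yes

outcome vector order: (A.R0,C.R0)
SC (3): <0 2>; <2 0>; <2 2>
TSO (4): <0 0>; <0 2>; <2 0>; <2 2>
PSO (4): <0 0>; <0 2>; <2 0>; <2 2>
target <2 0> ∈ {SC,TSO,PSO}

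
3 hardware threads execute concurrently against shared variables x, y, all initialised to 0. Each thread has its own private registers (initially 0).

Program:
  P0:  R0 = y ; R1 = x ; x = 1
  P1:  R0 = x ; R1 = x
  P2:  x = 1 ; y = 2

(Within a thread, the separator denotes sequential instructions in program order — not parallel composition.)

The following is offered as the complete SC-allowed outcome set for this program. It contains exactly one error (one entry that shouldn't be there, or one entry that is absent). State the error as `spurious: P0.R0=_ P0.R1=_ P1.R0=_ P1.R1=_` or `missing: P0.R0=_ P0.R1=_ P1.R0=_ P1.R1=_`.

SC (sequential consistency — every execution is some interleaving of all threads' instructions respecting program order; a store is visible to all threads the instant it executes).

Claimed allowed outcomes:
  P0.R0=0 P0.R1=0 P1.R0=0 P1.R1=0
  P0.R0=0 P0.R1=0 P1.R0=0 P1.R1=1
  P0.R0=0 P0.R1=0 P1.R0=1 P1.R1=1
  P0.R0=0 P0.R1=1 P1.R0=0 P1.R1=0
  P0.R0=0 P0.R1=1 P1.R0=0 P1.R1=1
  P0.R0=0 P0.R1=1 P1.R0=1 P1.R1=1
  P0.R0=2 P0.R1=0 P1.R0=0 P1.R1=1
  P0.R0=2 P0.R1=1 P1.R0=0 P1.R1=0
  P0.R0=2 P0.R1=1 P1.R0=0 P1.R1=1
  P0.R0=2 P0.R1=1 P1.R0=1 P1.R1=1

spurious: P0.R0=2 P0.R1=0 P1.R0=0 P1.R1=1

outcome vector order: (P0.R0,P0.R1,P1.R0,P1.R1)
under SC → 0000, 0001, 0011, 0100, 0101, 0111, 2100, 2101, 2111
claimed∖SC = {2001}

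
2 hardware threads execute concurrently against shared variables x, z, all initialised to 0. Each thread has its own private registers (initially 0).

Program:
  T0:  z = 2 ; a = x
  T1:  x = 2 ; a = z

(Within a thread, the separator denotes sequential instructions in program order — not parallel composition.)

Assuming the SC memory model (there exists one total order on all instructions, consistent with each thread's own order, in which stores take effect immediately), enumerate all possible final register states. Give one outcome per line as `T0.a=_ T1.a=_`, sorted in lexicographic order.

T0.a=0 T1.a=2
T0.a=2 T1.a=0
T0.a=2 T1.a=2

outcome vector order: (T0.a,T1.a)
|SC outcomes| = 3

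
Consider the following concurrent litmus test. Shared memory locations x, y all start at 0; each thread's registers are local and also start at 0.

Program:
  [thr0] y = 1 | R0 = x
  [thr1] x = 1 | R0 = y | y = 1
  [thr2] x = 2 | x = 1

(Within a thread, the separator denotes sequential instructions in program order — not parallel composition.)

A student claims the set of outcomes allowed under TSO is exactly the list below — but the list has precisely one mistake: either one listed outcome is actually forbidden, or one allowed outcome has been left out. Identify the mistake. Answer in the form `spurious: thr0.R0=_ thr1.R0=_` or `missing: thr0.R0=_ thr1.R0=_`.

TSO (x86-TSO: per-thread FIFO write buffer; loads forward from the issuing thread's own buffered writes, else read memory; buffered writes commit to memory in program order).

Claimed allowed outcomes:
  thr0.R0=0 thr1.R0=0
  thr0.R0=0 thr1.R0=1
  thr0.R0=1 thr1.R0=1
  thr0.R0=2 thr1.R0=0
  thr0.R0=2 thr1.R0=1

outcome vector order: (thr0.R0,thr1.R0)
TSO: 6 outcomes — {00; 01; 10; 11; 20; 21}
TSO∖claimed = {10}

missing: thr0.R0=1 thr1.R0=0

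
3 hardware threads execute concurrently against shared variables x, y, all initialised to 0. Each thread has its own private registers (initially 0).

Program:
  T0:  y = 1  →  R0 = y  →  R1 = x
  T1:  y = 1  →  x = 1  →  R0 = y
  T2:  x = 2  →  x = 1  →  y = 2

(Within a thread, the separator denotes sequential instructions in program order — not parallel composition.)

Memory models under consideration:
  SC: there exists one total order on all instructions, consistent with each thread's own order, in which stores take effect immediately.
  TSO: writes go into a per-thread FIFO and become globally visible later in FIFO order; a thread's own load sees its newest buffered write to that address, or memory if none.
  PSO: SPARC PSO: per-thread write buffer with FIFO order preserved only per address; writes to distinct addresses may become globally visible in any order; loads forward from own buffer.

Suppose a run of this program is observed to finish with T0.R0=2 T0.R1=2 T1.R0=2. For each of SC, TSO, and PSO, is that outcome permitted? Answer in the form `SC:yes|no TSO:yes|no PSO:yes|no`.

SC:no TSO:no PSO:yes

outcome vector order: (T0.R0,T0.R1,T1.R0)
SC (8): <1 0 1> <1 0 2> <1 1 1> <1 1 2> <1 2 1> <1 2 2> <2 1 1> <2 1 2>
TSO (8): <1 0 1> <1 0 2> <1 1 1> <1 1 2> <1 2 1> <1 2 2> <2 1 1> <2 1 2>
PSO (12): <1 0 1> <1 0 2> <1 1 1> <1 1 2> <1 2 1> <1 2 2> <2 0 1> <2 0 2> <2 1 1> <2 1 2> <2 2 1> <2 2 2>
target <2 2 2> ∈ {PSO}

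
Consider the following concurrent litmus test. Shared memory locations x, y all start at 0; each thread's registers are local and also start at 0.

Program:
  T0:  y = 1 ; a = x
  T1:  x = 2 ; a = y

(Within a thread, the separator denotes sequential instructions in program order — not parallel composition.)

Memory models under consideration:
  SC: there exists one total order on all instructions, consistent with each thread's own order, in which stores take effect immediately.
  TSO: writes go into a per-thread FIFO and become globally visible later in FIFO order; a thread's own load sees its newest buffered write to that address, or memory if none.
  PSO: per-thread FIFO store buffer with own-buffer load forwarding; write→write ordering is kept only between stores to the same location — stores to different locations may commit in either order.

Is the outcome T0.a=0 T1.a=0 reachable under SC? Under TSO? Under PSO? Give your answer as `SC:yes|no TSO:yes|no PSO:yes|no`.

outcome vector order: (T0.a,T1.a)
SC (3): 01 20 21
TSO (4): 00 01 20 21
PSO (4): 00 01 20 21
target 00 ∈ {TSO,PSO}

SC:no TSO:yes PSO:yes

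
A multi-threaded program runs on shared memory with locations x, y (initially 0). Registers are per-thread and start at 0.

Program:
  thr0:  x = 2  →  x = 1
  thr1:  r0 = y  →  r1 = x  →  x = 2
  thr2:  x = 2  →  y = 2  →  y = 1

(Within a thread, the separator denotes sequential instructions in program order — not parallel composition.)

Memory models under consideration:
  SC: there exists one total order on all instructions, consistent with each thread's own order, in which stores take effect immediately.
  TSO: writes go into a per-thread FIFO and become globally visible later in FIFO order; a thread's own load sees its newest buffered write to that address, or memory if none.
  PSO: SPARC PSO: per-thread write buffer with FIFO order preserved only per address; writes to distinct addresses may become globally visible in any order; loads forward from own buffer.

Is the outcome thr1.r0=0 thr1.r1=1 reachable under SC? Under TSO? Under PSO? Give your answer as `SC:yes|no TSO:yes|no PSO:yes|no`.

outcome vector order: (thr1.r0,thr1.r1)
[SC] allowed = {00, 01, 02, 11, 12, 21, 22}
[TSO] allowed = {00, 01, 02, 11, 12, 21, 22}
[PSO] allowed = {00, 01, 02, 10, 11, 12, 20, 21, 22}
target 01 ∈ {SC,TSO,PSO}

SC:yes TSO:yes PSO:yes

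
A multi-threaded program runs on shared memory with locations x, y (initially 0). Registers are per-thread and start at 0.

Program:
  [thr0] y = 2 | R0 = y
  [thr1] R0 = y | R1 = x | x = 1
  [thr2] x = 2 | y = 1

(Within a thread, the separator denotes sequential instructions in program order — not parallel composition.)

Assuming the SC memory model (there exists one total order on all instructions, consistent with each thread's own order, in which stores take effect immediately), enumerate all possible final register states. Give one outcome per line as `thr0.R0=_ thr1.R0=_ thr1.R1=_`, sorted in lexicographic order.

thr0.R0=1 thr1.R0=0 thr1.R1=0
thr0.R0=1 thr1.R0=0 thr1.R1=2
thr0.R0=1 thr1.R0=1 thr1.R1=2
thr0.R0=1 thr1.R0=2 thr1.R1=0
thr0.R0=1 thr1.R0=2 thr1.R1=2
thr0.R0=2 thr1.R0=0 thr1.R1=0
thr0.R0=2 thr1.R0=0 thr1.R1=2
thr0.R0=2 thr1.R0=1 thr1.R1=2
thr0.R0=2 thr1.R0=2 thr1.R1=0
thr0.R0=2 thr1.R0=2 thr1.R1=2

outcome vector order: (thr0.R0,thr1.R0,thr1.R1)
|SC outcomes| = 10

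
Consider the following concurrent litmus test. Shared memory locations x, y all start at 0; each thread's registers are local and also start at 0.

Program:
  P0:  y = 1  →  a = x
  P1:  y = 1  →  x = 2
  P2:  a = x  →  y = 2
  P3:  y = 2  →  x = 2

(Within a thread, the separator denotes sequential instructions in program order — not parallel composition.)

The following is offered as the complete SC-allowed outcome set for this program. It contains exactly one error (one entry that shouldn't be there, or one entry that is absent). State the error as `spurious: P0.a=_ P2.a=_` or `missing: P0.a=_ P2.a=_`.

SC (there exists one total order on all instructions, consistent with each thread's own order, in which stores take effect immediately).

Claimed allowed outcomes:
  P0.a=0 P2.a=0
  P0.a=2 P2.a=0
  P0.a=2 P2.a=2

outcome vector order: (P0.a,P2.a)
SC: 4 outcomes — {<0 0>, <0 2>, <2 0>, <2 2>}
SC∖claimed = {<0 2>}

missing: P0.a=0 P2.a=2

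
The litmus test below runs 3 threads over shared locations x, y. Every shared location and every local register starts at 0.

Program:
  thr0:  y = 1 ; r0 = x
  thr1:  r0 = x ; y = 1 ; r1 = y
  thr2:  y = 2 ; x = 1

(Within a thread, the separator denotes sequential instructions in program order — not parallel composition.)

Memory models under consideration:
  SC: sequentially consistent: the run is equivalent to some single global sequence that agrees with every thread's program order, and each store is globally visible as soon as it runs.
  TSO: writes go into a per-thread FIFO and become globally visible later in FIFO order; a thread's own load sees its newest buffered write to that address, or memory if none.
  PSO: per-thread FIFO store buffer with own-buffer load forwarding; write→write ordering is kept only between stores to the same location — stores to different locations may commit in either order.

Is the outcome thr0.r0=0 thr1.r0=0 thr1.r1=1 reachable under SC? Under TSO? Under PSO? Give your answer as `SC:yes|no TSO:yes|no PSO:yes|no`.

SC:yes TSO:yes PSO:yes

outcome vector order: (thr0.r0,thr1.r0,thr1.r1)
under SC → <0 0 1> <0 0 2> <0 1 1> <1 0 1> <1 0 2> <1 1 1>
under TSO → <0 0 1> <0 0 2> <0 1 1> <1 0 1> <1 0 2> <1 1 1>
under PSO → <0 0 1> <0 0 2> <0 1 1> <0 1 2> <1 0 1> <1 0 2> <1 1 1> <1 1 2>
target <0 0 1> ∈ {SC,TSO,PSO}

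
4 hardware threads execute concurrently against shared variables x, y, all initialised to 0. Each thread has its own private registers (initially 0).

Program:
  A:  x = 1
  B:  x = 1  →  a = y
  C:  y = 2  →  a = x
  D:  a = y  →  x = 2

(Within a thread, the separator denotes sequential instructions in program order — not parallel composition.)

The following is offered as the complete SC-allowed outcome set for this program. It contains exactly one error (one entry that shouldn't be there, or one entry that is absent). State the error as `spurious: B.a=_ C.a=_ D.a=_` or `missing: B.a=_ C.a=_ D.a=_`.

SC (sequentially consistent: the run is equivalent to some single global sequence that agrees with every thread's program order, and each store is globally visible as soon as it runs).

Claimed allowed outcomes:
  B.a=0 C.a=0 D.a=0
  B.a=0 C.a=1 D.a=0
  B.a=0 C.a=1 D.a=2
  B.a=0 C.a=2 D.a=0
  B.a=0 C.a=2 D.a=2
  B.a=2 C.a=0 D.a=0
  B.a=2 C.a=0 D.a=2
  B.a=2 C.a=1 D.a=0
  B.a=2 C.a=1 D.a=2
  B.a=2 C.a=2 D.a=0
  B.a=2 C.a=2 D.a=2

spurious: B.a=0 C.a=0 D.a=0

outcome vector order: (B.a,C.a,D.a)
SC (10): 010, 012, 020, 022, 200, 202, 210, 212, 220, 222
claimed∖SC = {000}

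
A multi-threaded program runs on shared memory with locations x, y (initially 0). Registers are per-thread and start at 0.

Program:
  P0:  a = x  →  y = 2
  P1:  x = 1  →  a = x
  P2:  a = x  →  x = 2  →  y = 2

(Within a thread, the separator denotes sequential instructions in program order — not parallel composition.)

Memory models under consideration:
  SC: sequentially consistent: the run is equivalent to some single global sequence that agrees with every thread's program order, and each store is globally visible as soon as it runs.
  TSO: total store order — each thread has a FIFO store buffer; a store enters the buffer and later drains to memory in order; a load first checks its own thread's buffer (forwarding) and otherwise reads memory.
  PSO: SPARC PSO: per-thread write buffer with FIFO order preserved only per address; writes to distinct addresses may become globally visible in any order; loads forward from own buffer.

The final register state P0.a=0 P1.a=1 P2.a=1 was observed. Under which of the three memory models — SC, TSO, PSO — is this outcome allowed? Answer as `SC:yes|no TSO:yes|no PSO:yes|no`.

SC:yes TSO:yes PSO:yes

outcome vector order: (P0.a,P1.a,P2.a)
SC: 12 outcomes — {<0 1 0>; <0 1 1>; <0 2 0>; <0 2 1>; <1 1 0>; <1 1 1>; <1 2 0>; <1 2 1>; <2 1 0>; <2 1 1>; <2 2 0>; <2 2 1>}
TSO: 12 outcomes — {<0 1 0>; <0 1 1>; <0 2 0>; <0 2 1>; <1 1 0>; <1 1 1>; <1 2 0>; <1 2 1>; <2 1 0>; <2 1 1>; <2 2 0>; <2 2 1>}
PSO: 12 outcomes — {<0 1 0>; <0 1 1>; <0 2 0>; <0 2 1>; <1 1 0>; <1 1 1>; <1 2 0>; <1 2 1>; <2 1 0>; <2 1 1>; <2 2 0>; <2 2 1>}
target <0 1 1> ∈ {SC,TSO,PSO}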